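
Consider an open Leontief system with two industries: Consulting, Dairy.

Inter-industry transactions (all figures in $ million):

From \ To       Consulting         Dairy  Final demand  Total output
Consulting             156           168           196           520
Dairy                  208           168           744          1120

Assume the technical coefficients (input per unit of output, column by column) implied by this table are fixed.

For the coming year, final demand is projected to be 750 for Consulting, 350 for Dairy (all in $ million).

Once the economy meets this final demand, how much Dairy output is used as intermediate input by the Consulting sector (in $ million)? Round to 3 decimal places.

z_DC = 515.888

Technical coefficients a_ij = z_ij / X_j:
  a_CC = 156/520 = 0.30, a_DC = 208/520 = 0.40
  a_CD = 168/1120 = 0.15, a_DD = 168/1120 = 0.15
I − A =
  [   0.70    -0.15]
  [  -0.40     0.85]
det(I−A) = (0.70)(0.85) − (-0.15)(-0.40) = 0.5350
adj(I−A) = [[0.85, 0.15], [0.40, 0.70]]
(I − A)⁻¹ = adj(I−A) / det(I−A) ≈
  [   1.5888     0.2804]
  [   0.7477     1.3084]
First solve x = (I − A)⁻¹ d = adj(I−A)·d / det(I−A); in particular x_C = (0.85·750 + 0.15·350) / 0.5350 = 690.00 / 0.5350 ≈ 1289.71963.
Intermediate flow from D to C: z_DC = a_DC · x_C = 0.40 × 690.00 / 0.5350 = 276.00 / 0.5350 ≈ 515.888.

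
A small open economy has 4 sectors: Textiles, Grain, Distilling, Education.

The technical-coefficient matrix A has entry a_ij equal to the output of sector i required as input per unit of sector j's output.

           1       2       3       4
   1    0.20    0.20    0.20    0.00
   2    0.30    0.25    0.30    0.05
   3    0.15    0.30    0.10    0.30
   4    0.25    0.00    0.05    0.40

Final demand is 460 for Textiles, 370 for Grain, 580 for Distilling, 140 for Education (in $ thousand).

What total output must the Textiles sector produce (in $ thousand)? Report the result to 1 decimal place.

x_1 = 1527.3

I − A =
  [   0.80    -0.20    -0.20     0.00]
  [  -0.30     0.75    -0.30    -0.05]
  [  -0.15    -0.30     0.90    -0.30]
  [  -0.25     0.00    -0.05     0.60]
Compute the cofactors C_ij = (−1)^(i+j)·(3×3 minor ij) of I−A; the adjugate is their transpose:
adj(I−A) = Cᵀ =
  [ 0.339000   0.141000   0.126500   0.075000]
  [ 0.218625   0.387000   0.184500   0.124500]
  [ 0.181500   0.177000   0.321500   0.175500]
  [ 0.156375   0.073500   0.079500   0.364500]
det(I−A) = Σ_j (I−A)_1j·C_1j = (0.80)(0.339000) + (-0.20)(0.218625) + (-0.20)(0.181500) + (0.00)(0.156375) = 0.191175
(I − A)⁻¹ = adj(I−A) / det(I−A) ≈
  [   1.7732     0.7375     0.6617     0.3923]
  [   1.1436     2.0243     0.9651     0.6512]
  [   0.9494     0.9259     1.6817     0.9180]
  [   0.8180     0.3845     0.4158     1.9066]
x = (I − A)⁻¹ d = adj(I−A)·d / det(I−A), with det(I−A) = 0.191175:
  x_1 = (0.339000·460 + 0.141000·370 + 0.126500·580 + 0.075000·140) / 0.191175 = 291.98 / 0.191175 ≈ 1527.3
  x_2 = (0.218625·460 + 0.387000·370 + 0.184500·580 + 0.124500·140) / 0.191175 = 368.1975 / 0.191175 ≈ 1926.0
  x_3 = (0.181500·460 + 0.177000·370 + 0.321500·580 + 0.175500·140) / 0.191175 = 360.02 / 0.191175 ≈ 1883.2
  x_4 = (0.156375·460 + 0.073500·370 + 0.079500·580 + 0.364500·140) / 0.191175 = 196.2675 / 0.191175 ≈ 1026.6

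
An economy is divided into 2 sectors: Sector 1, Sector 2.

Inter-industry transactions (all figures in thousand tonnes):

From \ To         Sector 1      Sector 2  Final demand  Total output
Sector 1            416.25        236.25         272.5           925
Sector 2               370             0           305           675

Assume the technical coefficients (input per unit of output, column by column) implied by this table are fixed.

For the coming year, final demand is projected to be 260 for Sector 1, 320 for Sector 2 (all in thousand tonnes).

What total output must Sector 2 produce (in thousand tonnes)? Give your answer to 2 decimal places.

Technical coefficients a_ij = z_ij / X_j:
  a_11 = 416.25/925 = 0.45, a_21 = 370/925 = 0.40
  a_12 = 236.25/675 = 0.35, a_22 = 0/675 = 0.00
I − A =
  [   0.55    -0.35]
  [  -0.40     1.00]
det(I−A) = (0.55)(1.00) − (-0.35)(-0.40) = 0.4100
adj(I−A) = [[1.00, 0.35], [0.40, 0.55]]
(I − A)⁻¹ = adj(I−A) / det(I−A) ≈
  [   2.4390     0.8537]
  [   0.9756     1.3415]
x = (I − A)⁻¹ d = adj(I−A)·d / det(I−A), with det(I−A) = 0.4100:
  x_1 = (1.00·260 + 0.35·320) / 0.4100 = 372.00 / 0.4100 ≈ 907.32
  x_2 = (0.40·260 + 0.55·320) / 0.4100 = 280.00 / 0.4100 ≈ 682.93

x_2 = 682.93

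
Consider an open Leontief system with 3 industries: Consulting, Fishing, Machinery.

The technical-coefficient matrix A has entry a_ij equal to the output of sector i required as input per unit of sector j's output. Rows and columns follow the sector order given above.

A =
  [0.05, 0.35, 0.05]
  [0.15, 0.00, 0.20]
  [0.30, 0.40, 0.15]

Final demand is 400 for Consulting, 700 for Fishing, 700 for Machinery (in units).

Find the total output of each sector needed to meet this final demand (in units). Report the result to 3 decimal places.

I − A =
  [   0.95    -0.35    -0.05]
  [  -0.15     1.00    -0.20]
  [  -0.30    -0.40     0.85]
Cofactors of I−A, C_ij = (−1)^(i+j)·(minor ij) (rows/columns in the sector order above):
  C_11 = (1.00)(0.85) − (-0.20)(-0.40) = 0.7700
  C_12 = −[(-0.15)(0.85) − (-0.20)(-0.30)] = 0.1875
  C_13 = (-0.15)(-0.40) − (1.00)(-0.30) = 0.3600
  C_21 = −[(-0.35)(0.85) − (-0.05)(-0.40)] = 0.3175
  C_22 = (0.95)(0.85) − (-0.05)(-0.30) = 0.7925
  C_23 = −[(0.95)(-0.40) − (-0.35)(-0.30)] = 0.4850
  C_31 = (-0.35)(-0.20) − (-0.05)(1.00) = 0.1200
  C_32 = −[(0.95)(-0.20) − (-0.05)(-0.15)] = 0.1975
  C_33 = (0.95)(1.00) − (-0.35)(-0.15) = 0.8975
det(I−A) = Σ_j (I−A)_1j·C_1j = (0.95)(0.7700) + (-0.35)(0.1875) + (-0.05)(0.3600) = 0.647875
adj(I−A) = Cᵀ =
  [ 0.7700   0.3175   0.1200]
  [ 0.1875   0.7925   0.1975]
  [ 0.3600   0.4850   0.8975]
(I − A)⁻¹ = adj(I−A) / det(I−A) ≈
  [   1.1885     0.4901     0.1852]
  [   0.2894     1.2232     0.3048]
  [   0.5557     0.7486     1.3853]
x = (I − A)⁻¹ d = adj(I−A)·d / det(I−A), with det(I−A) = 0.647875:
  x_C = (0.7700·400 + 0.3175·700 + 0.1200·700) / 0.647875 = 614.25 / 0.647875 ≈ 948.100
  x_F = (0.1875·400 + 0.7925·700 + 0.1975·700) / 0.647875 = 768.00 / 0.647875 ≈ 1185.414
  x_M = (0.3600·400 + 0.4850·700 + 0.8975·700) / 0.647875 = 1111.75 / 0.647875 ≈ 1715.995

x_C = 948.100, x_F = 1185.414, x_M = 1715.995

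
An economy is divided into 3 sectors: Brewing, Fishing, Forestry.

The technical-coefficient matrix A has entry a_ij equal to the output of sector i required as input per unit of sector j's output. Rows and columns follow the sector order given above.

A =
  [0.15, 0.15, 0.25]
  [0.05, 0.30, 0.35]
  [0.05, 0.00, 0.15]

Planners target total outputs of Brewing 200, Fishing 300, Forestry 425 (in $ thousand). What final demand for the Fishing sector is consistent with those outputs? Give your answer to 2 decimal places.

d_2 = 51.25

I − A =
  [   0.85    -0.15    -0.25]
  [  -0.05     0.70    -0.35]
  [  -0.05     0.00     0.85]
d = (I − A) x:
  d_1 = (+0.85)·200 + (-0.15)·300 + (-0.25)·425 = 18.75
  d_2 = (-0.05)·200 + (+0.70)·300 + (-0.35)·425 = 51.25
  d_3 = (-0.05)·200 + (+0.00)·300 + (+0.85)·425 = 351.25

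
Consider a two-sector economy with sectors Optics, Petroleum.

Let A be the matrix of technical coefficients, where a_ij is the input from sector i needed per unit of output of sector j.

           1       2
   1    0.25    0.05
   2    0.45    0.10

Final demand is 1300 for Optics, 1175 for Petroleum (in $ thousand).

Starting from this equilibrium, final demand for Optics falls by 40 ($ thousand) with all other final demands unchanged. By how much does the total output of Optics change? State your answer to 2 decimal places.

I − A =
  [   0.75    -0.05]
  [  -0.45     0.90]
det(I−A) = (0.75)(0.90) − (-0.05)(-0.45) = 0.6525
adj(I−A) = [[0.90, 0.05], [0.45, 0.75]]
(I − A)⁻¹ = adj(I−A) / det(I−A) ≈
  [   1.3793     0.0766]
  [   0.6897     1.1494]
Δx = (I − A)⁻¹ Δd with Δd having -40 in the Optics component and 0 elsewhere.
So Δx_1 = L_11 · (-40), where L_11 = adj(I−A)_11 / det(I−A) = 0.90 / 0.6525.
Δx_1 = 0.90 × (-40) / 0.6525 = -36.00 / 0.6525 ≈ -55.17.

Δx_1 = -55.17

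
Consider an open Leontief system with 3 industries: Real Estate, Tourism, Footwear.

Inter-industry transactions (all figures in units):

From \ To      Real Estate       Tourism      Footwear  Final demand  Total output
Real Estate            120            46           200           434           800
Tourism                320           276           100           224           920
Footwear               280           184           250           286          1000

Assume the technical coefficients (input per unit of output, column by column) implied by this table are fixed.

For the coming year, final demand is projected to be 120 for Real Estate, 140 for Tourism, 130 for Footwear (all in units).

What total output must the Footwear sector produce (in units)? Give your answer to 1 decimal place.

Technical coefficients a_ij = z_ij / X_j:
  a_11 = 120/800 = 0.15, a_21 = 320/800 = 0.40, a_31 = 280/800 = 0.35
  a_12 = 46/920 = 0.05, a_22 = 276/920 = 0.30, a_32 = 184/920 = 0.20
  a_13 = 200/1000 = 0.20, a_23 = 100/1000 = 0.10, a_33 = 250/1000 = 0.25
I − A =
  [   0.85    -0.05    -0.20]
  [  -0.40     0.70    -0.10]
  [  -0.35    -0.20     0.75]
Cofactors of I−A, C_ij = (−1)^(i+j)·(minor ij) (rows/columns in the sector order above):
  C_11 = (0.70)(0.75) − (-0.10)(-0.20) = 0.5050
  C_12 = −[(-0.40)(0.75) − (-0.10)(-0.35)] = 0.3350
  C_13 = (-0.40)(-0.20) − (0.70)(-0.35) = 0.3250
  C_21 = −[(-0.05)(0.75) − (-0.20)(-0.20)] = 0.0775
  C_22 = (0.85)(0.75) − (-0.20)(-0.35) = 0.5675
  C_23 = −[(0.85)(-0.20) − (-0.05)(-0.35)] = 0.1875
  C_31 = (-0.05)(-0.10) − (-0.20)(0.70) = 0.1450
  C_32 = −[(0.85)(-0.10) − (-0.20)(-0.40)] = 0.1650
  C_33 = (0.85)(0.70) − (-0.05)(-0.40) = 0.5750
det(I−A) = Σ_j (I−A)_1j·C_1j = (0.85)(0.5050) + (-0.05)(0.3350) + (-0.20)(0.3250) = 0.3475
adj(I−A) = Cᵀ =
  [ 0.5050   0.0775   0.1450]
  [ 0.3350   0.5675   0.1650]
  [ 0.3250   0.1875   0.5750]
(I − A)⁻¹ = adj(I−A) / det(I−A) ≈
  [   1.4532     0.2230     0.4173]
  [   0.9640     1.6331     0.4748]
  [   0.9353     0.5396     1.6547]
x = (I − A)⁻¹ d = adj(I−A)·d / det(I−A), with det(I−A) = 0.3475:
  x_1 = (0.5050·120 + 0.0775·140 + 0.1450·130) / 0.3475 = 90.30 / 0.3475 ≈ 259.9
  x_2 = (0.3350·120 + 0.5675·140 + 0.1650·130) / 0.3475 = 141.10 / 0.3475 ≈ 406.0
  x_3 = (0.3250·120 + 0.1875·140 + 0.5750·130) / 0.3475 = 140.00 / 0.3475 ≈ 402.9

x_3 = 402.9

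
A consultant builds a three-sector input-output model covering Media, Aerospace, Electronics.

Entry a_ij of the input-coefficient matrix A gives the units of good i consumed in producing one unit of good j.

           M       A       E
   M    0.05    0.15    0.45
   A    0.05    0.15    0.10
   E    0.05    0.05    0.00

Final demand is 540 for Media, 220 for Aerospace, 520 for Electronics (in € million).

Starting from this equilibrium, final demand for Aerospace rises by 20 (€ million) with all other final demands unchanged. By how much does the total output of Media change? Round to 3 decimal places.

Δx_M = 4.456

I − A =
  [   0.95    -0.15    -0.45]
  [  -0.05     0.85    -0.10]
  [  -0.05    -0.05     1.00]
Cofactors of I−A, C_ij = (−1)^(i+j)·(minor ij) (rows/columns in the sector order above):
  C_11 = (0.85)(1.00) − (-0.10)(-0.05) = 0.8450
  C_12 = −[(-0.05)(1.00) − (-0.10)(-0.05)] = 0.0550
  C_13 = (-0.05)(-0.05) − (0.85)(-0.05) = 0.0450
  C_21 = −[(-0.15)(1.00) − (-0.45)(-0.05)] = 0.1725
  C_22 = (0.95)(1.00) − (-0.45)(-0.05) = 0.9275
  C_23 = −[(0.95)(-0.05) − (-0.15)(-0.05)] = 0.0550
  C_31 = (-0.15)(-0.10) − (-0.45)(0.85) = 0.3975
  C_32 = −[(0.95)(-0.10) − (-0.45)(-0.05)] = 0.1175
  C_33 = (0.95)(0.85) − (-0.15)(-0.05) = 0.8000
det(I−A) = Σ_j (I−A)_1j·C_1j = (0.95)(0.8450) + (-0.15)(0.0550) + (-0.45)(0.0450) = 0.77425
adj(I−A) = Cᵀ =
  [ 0.8450   0.1725   0.3975]
  [ 0.0550   0.9275   0.1175]
  [ 0.0450   0.0550   0.8000]
(I − A)⁻¹ = adj(I−A) / det(I−A) ≈
  [   1.0914     0.2228     0.5134]
  [   0.0710     1.1979     0.1518]
  [   0.0581     0.0710     1.0333]
Δx = (I − A)⁻¹ Δd with Δd having +20 in the Aerospace component and 0 elsewhere.
So Δx_M = L_MA · (+20), where L_MA = adj(I−A)_MA / det(I−A) = 0.1725 / 0.77425.
Δx_M = 0.1725 × (+20) / 0.77425 = 3.45 / 0.77425 ≈ 4.456.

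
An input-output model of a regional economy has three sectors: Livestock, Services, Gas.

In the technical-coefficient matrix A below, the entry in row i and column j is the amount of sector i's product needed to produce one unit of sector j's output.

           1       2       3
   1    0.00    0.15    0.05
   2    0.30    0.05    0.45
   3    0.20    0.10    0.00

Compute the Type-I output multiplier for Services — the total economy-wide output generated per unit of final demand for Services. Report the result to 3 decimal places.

I − A =
  [   1.00    -0.15    -0.05]
  [  -0.30     0.95    -0.45]
  [  -0.20    -0.10     1.00]
Cofactors of I−A, C_ij = (−1)^(i+j)·(minor ij) (rows/columns in the sector order above):
  C_11 = (0.95)(1.00) − (-0.45)(-0.10) = 0.9050
  C_12 = −[(-0.30)(1.00) − (-0.45)(-0.20)] = 0.3900
  C_13 = (-0.30)(-0.10) − (0.95)(-0.20) = 0.2200
  C_21 = −[(-0.15)(1.00) − (-0.05)(-0.10)] = 0.1550
  C_22 = (1.00)(1.00) − (-0.05)(-0.20) = 0.9900
  C_23 = −[(1.00)(-0.10) − (-0.15)(-0.20)] = 0.1300
  C_31 = (-0.15)(-0.45) − (-0.05)(0.95) = 0.1150
  C_32 = −[(1.00)(-0.45) − (-0.05)(-0.30)] = 0.4650
  C_33 = (1.00)(0.95) − (-0.15)(-0.30) = 0.9050
det(I−A) = Σ_j (I−A)_1j·C_1j = (1.00)(0.9050) + (-0.15)(0.3900) + (-0.05)(0.2200) = 0.8355
adj(I−A) = Cᵀ =
  [ 0.9050   0.1550   0.1150]
  [ 0.3900   0.9900   0.4650]
  [ 0.2200   0.1300   0.9050]
(I − A)⁻¹ = adj(I−A) / det(I−A) ≈
  [   1.0832     0.1855     0.1376]
  [   0.4668     1.1849     0.5566]
  [   0.2633     0.1556     1.0832]
The output multiplier for sector j is the column-j sum of the Leontief inverse (I − A)⁻¹ = adj(I−A) / det(I−A).
Column 2 of adj(I−A): (0.1550, 0.9900, 0.1300); det(I−A) = 0.8355.
m_2 = (0.1550 + 0.9900 + 0.1300) / 0.8355 = 1.275 / 0.8355 ≈ 1.526.

m_2 = 1.526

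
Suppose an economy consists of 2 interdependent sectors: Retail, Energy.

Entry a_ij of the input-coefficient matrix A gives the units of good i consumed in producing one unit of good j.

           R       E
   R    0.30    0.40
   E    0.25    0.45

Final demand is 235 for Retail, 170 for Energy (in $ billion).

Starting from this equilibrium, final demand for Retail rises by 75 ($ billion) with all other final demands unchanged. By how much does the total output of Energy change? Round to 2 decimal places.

I − A =
  [   0.70    -0.40]
  [  -0.25     0.55]
det(I−A) = (0.70)(0.55) − (-0.40)(-0.25) = 0.2850
adj(I−A) = [[0.55, 0.40], [0.25, 0.70]]
(I − A)⁻¹ = adj(I−A) / det(I−A) ≈
  [   1.9298     1.4035]
  [   0.8772     2.4561]
Δx = (I − A)⁻¹ Δd with Δd having +75 in the Retail component and 0 elsewhere.
So Δx_E = L_ER · (+75), where L_ER = adj(I−A)_ER / det(I−A) = 0.25 / 0.2850.
Δx_E = 0.25 × (+75) / 0.2850 = 18.75 / 0.2850 ≈ 65.79.

Δx_E = 65.79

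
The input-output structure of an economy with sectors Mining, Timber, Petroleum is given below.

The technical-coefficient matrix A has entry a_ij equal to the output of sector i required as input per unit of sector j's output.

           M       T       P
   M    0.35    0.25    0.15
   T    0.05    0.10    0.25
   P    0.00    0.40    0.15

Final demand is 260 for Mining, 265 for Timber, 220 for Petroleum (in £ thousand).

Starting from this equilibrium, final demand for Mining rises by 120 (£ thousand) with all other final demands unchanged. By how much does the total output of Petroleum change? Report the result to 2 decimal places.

I − A =
  [   0.65    -0.25    -0.15]
  [  -0.05     0.90    -0.25]
  [   0.00    -0.40     0.85]
Cofactors of I−A, C_ij = (−1)^(i+j)·(minor ij) (rows/columns in the sector order above):
  C_11 = (0.90)(0.85) − (-0.25)(-0.40) = 0.6650
  C_12 = −[(-0.05)(0.85) − (-0.25)(0.00)] = 0.0425
  C_13 = (-0.05)(-0.40) − (0.90)(0.00) = 0.0200
  C_21 = −[(-0.25)(0.85) − (-0.15)(-0.40)] = 0.2725
  C_22 = (0.65)(0.85) − (-0.15)(0.00) = 0.5525
  C_23 = −[(0.65)(-0.40) − (-0.25)(0.00)] = 0.2600
  C_31 = (-0.25)(-0.25) − (-0.15)(0.90) = 0.1975
  C_32 = −[(0.65)(-0.25) − (-0.15)(-0.05)] = 0.1700
  C_33 = (0.65)(0.90) − (-0.25)(-0.05) = 0.5725
det(I−A) = Σ_j (I−A)_1j·C_1j = (0.65)(0.6650) + (-0.25)(0.0425) + (-0.15)(0.0200) = 0.418625
adj(I−A) = Cᵀ =
  [ 0.6650   0.2725   0.1975]
  [ 0.0425   0.5525   0.1700]
  [ 0.0200   0.2600   0.5725]
(I − A)⁻¹ = adj(I−A) / det(I−A) ≈
  [   1.5885     0.6509     0.4718]
  [   0.1015     1.3198     0.4061]
  [   0.0478     0.6211     1.3676]
Δx = (I − A)⁻¹ Δd with Δd having +120 in the Mining component and 0 elsewhere.
So Δx_P = L_PM · (+120), where L_PM = adj(I−A)_PM / det(I−A) = 0.0200 / 0.418625.
Δx_P = 0.0200 × (+120) / 0.418625 = 2.40 / 0.418625 ≈ 5.73.

Δx_P = 5.73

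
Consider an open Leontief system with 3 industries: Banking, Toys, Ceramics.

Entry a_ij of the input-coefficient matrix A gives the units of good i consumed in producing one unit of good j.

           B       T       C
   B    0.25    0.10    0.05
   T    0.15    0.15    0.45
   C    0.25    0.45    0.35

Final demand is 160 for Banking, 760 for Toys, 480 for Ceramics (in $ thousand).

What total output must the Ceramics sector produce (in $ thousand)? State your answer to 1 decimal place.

I − A =
  [   0.75    -0.10    -0.05]
  [  -0.15     0.85    -0.45]
  [  -0.25    -0.45     0.65]
Cofactors of I−A, C_ij = (−1)^(i+j)·(minor ij) (rows/columns in the sector order above):
  C_11 = (0.85)(0.65) − (-0.45)(-0.45) = 0.3500
  C_12 = −[(-0.15)(0.65) − (-0.45)(-0.25)] = 0.2100
  C_13 = (-0.15)(-0.45) − (0.85)(-0.25) = 0.2800
  C_21 = −[(-0.10)(0.65) − (-0.05)(-0.45)] = 0.0875
  C_22 = (0.75)(0.65) − (-0.05)(-0.25) = 0.4750
  C_23 = −[(0.75)(-0.45) − (-0.10)(-0.25)] = 0.3625
  C_31 = (-0.10)(-0.45) − (-0.05)(0.85) = 0.0875
  C_32 = −[(0.75)(-0.45) − (-0.05)(-0.15)] = 0.3450
  C_33 = (0.75)(0.85) − (-0.10)(-0.15) = 0.6225
det(I−A) = Σ_j (I−A)_1j·C_1j = (0.75)(0.3500) + (-0.10)(0.2100) + (-0.05)(0.2800) = 0.2275
adj(I−A) = Cᵀ =
  [ 0.3500   0.0875   0.0875]
  [ 0.2100   0.4750   0.3450]
  [ 0.2800   0.3625   0.6225]
(I − A)⁻¹ = adj(I−A) / det(I−A) ≈
  [   1.5385     0.3846     0.3846]
  [   0.9231     2.0879     1.5165]
  [   1.2308     1.5934     2.7363]
x = (I − A)⁻¹ d = adj(I−A)·d / det(I−A), with det(I−A) = 0.2275:
  x_B = (0.3500·160 + 0.0875·760 + 0.0875·480) / 0.2275 = 164.50 / 0.2275 ≈ 723.1
  x_T = (0.2100·160 + 0.4750·760 + 0.3450·480) / 0.2275 = 560.20 / 0.2275 ≈ 2462.4
  x_C = (0.2800·160 + 0.3625·760 + 0.6225·480) / 0.2275 = 619.10 / 0.2275 ≈ 2721.3

x_C = 2721.3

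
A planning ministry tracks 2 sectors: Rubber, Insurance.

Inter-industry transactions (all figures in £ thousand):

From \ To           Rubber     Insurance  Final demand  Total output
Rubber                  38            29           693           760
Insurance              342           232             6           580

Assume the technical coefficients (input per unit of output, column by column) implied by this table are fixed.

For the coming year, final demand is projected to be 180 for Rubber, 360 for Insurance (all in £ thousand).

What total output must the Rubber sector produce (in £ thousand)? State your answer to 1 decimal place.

x_1 = 230.1

Technical coefficients a_ij = z_ij / X_j:
  a_11 = 38/760 = 0.05, a_21 = 342/760 = 0.45
  a_12 = 29/580 = 0.05, a_22 = 232/580 = 0.40
I − A =
  [   0.95    -0.05]
  [  -0.45     0.60]
det(I−A) = (0.95)(0.60) − (-0.05)(-0.45) = 0.5475
adj(I−A) = [[0.60, 0.05], [0.45, 0.95]]
(I − A)⁻¹ = adj(I−A) / det(I−A) ≈
  [   1.0959     0.0913]
  [   0.8219     1.7352]
x = (I − A)⁻¹ d = adj(I−A)·d / det(I−A), with det(I−A) = 0.5475:
  x_1 = (0.60·180 + 0.05·360) / 0.5475 = 126.00 / 0.5475 ≈ 230.1
  x_2 = (0.45·180 + 0.95·360) / 0.5475 = 423.00 / 0.5475 ≈ 772.6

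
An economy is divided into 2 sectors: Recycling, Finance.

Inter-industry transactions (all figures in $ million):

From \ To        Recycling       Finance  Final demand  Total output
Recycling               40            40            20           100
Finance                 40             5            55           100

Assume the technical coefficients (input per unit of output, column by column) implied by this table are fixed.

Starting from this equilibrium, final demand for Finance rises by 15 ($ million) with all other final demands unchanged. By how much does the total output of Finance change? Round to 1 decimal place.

Technical coefficients a_ij = z_ij / X_j:
  a_RR = 40/100 = 0.40, a_FR = 40/100 = 0.40
  a_RF = 40/100 = 0.40, a_FF = 5/100 = 0.05
I − A =
  [   0.60    -0.40]
  [  -0.40     0.95]
det(I−A) = (0.60)(0.95) − (-0.40)(-0.40) = 0.4100
adj(I−A) = [[0.95, 0.40], [0.40, 0.60]]
(I − A)⁻¹ = adj(I−A) / det(I−A) ≈
  [   2.3171     0.9756]
  [   0.9756     1.4634]
Δx = (I − A)⁻¹ Δd with Δd having +15 in the Finance component and 0 elsewhere.
So Δx_F = L_FF · (+15), where L_FF = adj(I−A)_FF / det(I−A) = 0.60 / 0.4100.
Δx_F = 0.60 × (+15) / 0.4100 = 9.00 / 0.4100 ≈ 22.0.

Δx_F = 22.0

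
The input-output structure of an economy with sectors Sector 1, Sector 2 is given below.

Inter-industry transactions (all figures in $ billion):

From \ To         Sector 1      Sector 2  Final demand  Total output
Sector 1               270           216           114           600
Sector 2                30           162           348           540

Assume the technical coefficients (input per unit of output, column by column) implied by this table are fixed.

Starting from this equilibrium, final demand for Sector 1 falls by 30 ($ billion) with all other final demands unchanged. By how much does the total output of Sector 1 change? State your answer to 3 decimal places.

Δx_1 = -57.534

Technical coefficients a_ij = z_ij / X_j:
  a_11 = 270/600 = 0.45, a_21 = 30/600 = 0.05
  a_12 = 216/540 = 0.40, a_22 = 162/540 = 0.30
I − A =
  [   0.55    -0.40]
  [  -0.05     0.70]
det(I−A) = (0.55)(0.70) − (-0.40)(-0.05) = 0.3650
adj(I−A) = [[0.70, 0.40], [0.05, 0.55]]
(I − A)⁻¹ = adj(I−A) / det(I−A) ≈
  [   1.9178     1.0959]
  [   0.1370     1.5068]
Δx = (I − A)⁻¹ Δd with Δd having -30 in the Sector 1 component and 0 elsewhere.
So Δx_1 = L_11 · (-30), where L_11 = adj(I−A)_11 / det(I−A) = 0.70 / 0.3650.
Δx_1 = 0.70 × (-30) / 0.3650 = -21.00 / 0.3650 ≈ -57.534.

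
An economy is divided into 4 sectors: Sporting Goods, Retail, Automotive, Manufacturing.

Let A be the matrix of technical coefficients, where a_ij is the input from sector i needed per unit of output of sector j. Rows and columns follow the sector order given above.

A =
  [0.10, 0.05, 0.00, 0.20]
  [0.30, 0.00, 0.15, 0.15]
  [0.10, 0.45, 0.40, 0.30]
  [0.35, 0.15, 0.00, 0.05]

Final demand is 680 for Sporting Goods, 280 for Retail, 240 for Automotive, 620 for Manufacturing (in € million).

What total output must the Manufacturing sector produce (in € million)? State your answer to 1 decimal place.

I − A =
  [   0.90    -0.05     0.00    -0.20]
  [  -0.30     1.00    -0.15    -0.15]
  [  -0.10    -0.45     0.60    -0.30]
  [  -0.35    -0.15     0.00     0.95]
Compute the cofactors C_ij = (−1)^(i+j)·(3×3 minor ij) of I−A; the adjugate is their transpose:
adj(I−A) = Cᵀ =
  [ 0.485625   0.046500   0.011625   0.113250]
  [ 0.232500   0.471000   0.117750   0.160500]
  [ 0.363125   0.406750   0.738875   0.374000]
  [ 0.215625   0.091500   0.022875   0.469500]
det(I−A) = Σ_j (I−A)_1j·C_1j = (0.90)(0.485625) + (-0.05)(0.232500) + (0.00)(0.363125) + (-0.20)(0.215625) = 0.3823125
(I − A)⁻¹ = adj(I−A) / det(I−A) ≈
  [   1.2702     0.1216     0.0304     0.2962]
  [   0.6081     1.2320     0.3080     0.4198]
  [   0.9498     1.0639     1.9326     0.9783]
  [   0.5640     0.2393     0.0598     1.2281]
x = (I − A)⁻¹ d = adj(I−A)·d / det(I−A), with det(I−A) = 0.3823125:
  x_1 = (0.485625·680 + 0.046500·280 + 0.011625·240 + 0.113250·620) / 0.3823125 = 416.25 / 0.3823125 ≈ 1088.8
  x_2 = (0.232500·680 + 0.471000·280 + 0.117750·240 + 0.160500·620) / 0.3823125 = 417.75 / 0.3823125 ≈ 1092.7
  x_3 = (0.363125·680 + 0.406750·280 + 0.738875·240 + 0.374000·620) / 0.3823125 = 770.025 / 0.3823125 ≈ 2014.1
  x_4 = (0.215625·680 + 0.091500·280 + 0.022875·240 + 0.469500·620) / 0.3823125 = 468.825 / 0.3823125 ≈ 1226.3

x_4 = 1226.3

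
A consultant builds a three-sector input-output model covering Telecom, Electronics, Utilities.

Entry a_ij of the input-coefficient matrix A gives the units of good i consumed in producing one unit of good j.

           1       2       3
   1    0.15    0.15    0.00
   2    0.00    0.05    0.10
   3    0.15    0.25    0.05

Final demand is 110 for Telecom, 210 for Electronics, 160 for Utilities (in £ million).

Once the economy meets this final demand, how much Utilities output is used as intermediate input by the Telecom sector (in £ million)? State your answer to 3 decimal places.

z_31 = 25.991

I − A =
  [   0.85    -0.15     0.00]
  [   0.00     0.95    -0.10]
  [  -0.15    -0.25     0.95]
Cofactors of I−A, C_ij = (−1)^(i+j)·(minor ij) (rows/columns in the sector order above):
  C_11 = (0.95)(0.95) − (-0.10)(-0.25) = 0.8775
  C_12 = −[(0.00)(0.95) − (-0.10)(-0.15)] = 0.0150
  C_13 = (0.00)(-0.25) − (0.95)(-0.15) = 0.1425
  C_21 = −[(-0.15)(0.95) − (0.00)(-0.25)] = 0.1425
  C_22 = (0.85)(0.95) − (0.00)(-0.15) = 0.8075
  C_23 = −[(0.85)(-0.25) − (-0.15)(-0.15)] = 0.2350
  C_31 = (-0.15)(-0.10) − (0.00)(0.95) = 0.0150
  C_32 = −[(0.85)(-0.10) − (0.00)(0.00)] = 0.0850
  C_33 = (0.85)(0.95) − (-0.15)(0.00) = 0.8075
det(I−A) = Σ_j (I−A)_1j·C_1j = (0.85)(0.8775) + (-0.15)(0.0150) + (0.00)(0.1425) = 0.743625
adj(I−A) = Cᵀ =
  [ 0.8775   0.1425   0.0150]
  [ 0.0150   0.8075   0.0850]
  [ 0.1425   0.2350   0.8075]
(I − A)⁻¹ = adj(I−A) / det(I−A) ≈
  [   1.1800     0.1916     0.0202]
  [   0.0202     1.0859     0.1143]
  [   0.1916     0.3160     1.0859]
First solve x = (I − A)⁻¹ d = adj(I−A)·d / det(I−A); in particular x_1 = (0.8775·110 + 0.1425·210 + 0.0150·160) / 0.743625 = 128.85 / 0.743625 ≈ 173.27282.
Intermediate flow from 3 to 1: z_31 = a_31 · x_1 = 0.15 × 128.85 / 0.743625 = 19.3275 / 0.743625 ≈ 25.991.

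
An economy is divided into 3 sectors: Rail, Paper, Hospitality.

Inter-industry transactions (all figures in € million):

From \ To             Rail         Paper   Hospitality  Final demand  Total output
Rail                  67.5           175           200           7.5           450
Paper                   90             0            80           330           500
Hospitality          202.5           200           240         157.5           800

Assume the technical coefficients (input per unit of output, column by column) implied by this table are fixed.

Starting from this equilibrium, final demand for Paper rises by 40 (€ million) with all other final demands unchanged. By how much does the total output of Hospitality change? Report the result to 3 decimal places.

Technical coefficients a_ij = z_ij / X_j:
  a_11 = 67.5/450 = 0.15, a_21 = 90/450 = 0.20, a_31 = 202.5/450 = 0.45
  a_12 = 175/500 = 0.35, a_22 = 0/500 = 0.00, a_32 = 200/500 = 0.40
  a_13 = 200/800 = 0.25, a_23 = 80/800 = 0.10, a_33 = 240/800 = 0.30
I − A =
  [   0.85    -0.35    -0.25]
  [  -0.20     1.00    -0.10]
  [  -0.45    -0.40     0.70]
Cofactors of I−A, C_ij = (−1)^(i+j)·(minor ij) (rows/columns in the sector order above):
  C_11 = (1.00)(0.70) − (-0.10)(-0.40) = 0.6600
  C_12 = −[(-0.20)(0.70) − (-0.10)(-0.45)] = 0.1850
  C_13 = (-0.20)(-0.40) − (1.00)(-0.45) = 0.5300
  C_21 = −[(-0.35)(0.70) − (-0.25)(-0.40)] = 0.3450
  C_22 = (0.85)(0.70) − (-0.25)(-0.45) = 0.4825
  C_23 = −[(0.85)(-0.40) − (-0.35)(-0.45)] = 0.4975
  C_31 = (-0.35)(-0.10) − (-0.25)(1.00) = 0.2850
  C_32 = −[(0.85)(-0.10) − (-0.25)(-0.20)] = 0.1350
  C_33 = (0.85)(1.00) − (-0.35)(-0.20) = 0.7800
det(I−A) = Σ_j (I−A)_1j·C_1j = (0.85)(0.6600) + (-0.35)(0.1850) + (-0.25)(0.5300) = 0.36375
adj(I−A) = Cᵀ =
  [ 0.6600   0.3450   0.2850]
  [ 0.1850   0.4825   0.1350]
  [ 0.5300   0.4975   0.7800]
(I − A)⁻¹ = adj(I−A) / det(I−A) ≈
  [   1.8144     0.9485     0.7835]
  [   0.5086     1.3265     0.3711]
  [   1.4570     1.3677     2.1443]
Δx = (I − A)⁻¹ Δd with Δd having +40 in the Paper component and 0 elsewhere.
So Δx_3 = L_32 · (+40), where L_32 = adj(I−A)_32 / det(I−A) = 0.4975 / 0.36375.
Δx_3 = 0.4975 × (+40) / 0.36375 = 19.90 / 0.36375 ≈ 54.708.

Δx_3 = 54.708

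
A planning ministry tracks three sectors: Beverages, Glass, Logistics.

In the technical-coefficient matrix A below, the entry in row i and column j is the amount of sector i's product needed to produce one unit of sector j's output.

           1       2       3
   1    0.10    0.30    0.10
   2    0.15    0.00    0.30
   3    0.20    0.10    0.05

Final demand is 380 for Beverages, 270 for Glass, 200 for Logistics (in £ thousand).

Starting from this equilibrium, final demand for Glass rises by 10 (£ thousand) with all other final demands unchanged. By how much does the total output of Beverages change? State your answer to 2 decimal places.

I − A =
  [   0.90    -0.30    -0.10]
  [  -0.15     1.00    -0.30]
  [  -0.20    -0.10     0.95]
Cofactors of I−A, C_ij = (−1)^(i+j)·(minor ij) (rows/columns in the sector order above):
  C_11 = (1.00)(0.95) − (-0.30)(-0.10) = 0.9200
  C_12 = −[(-0.15)(0.95) − (-0.30)(-0.20)] = 0.2025
  C_13 = (-0.15)(-0.10) − (1.00)(-0.20) = 0.2150
  C_21 = −[(-0.30)(0.95) − (-0.10)(-0.10)] = 0.2950
  C_22 = (0.90)(0.95) − (-0.10)(-0.20) = 0.8350
  C_23 = −[(0.90)(-0.10) − (-0.30)(-0.20)] = 0.1500
  C_31 = (-0.30)(-0.30) − (-0.10)(1.00) = 0.1900
  C_32 = −[(0.90)(-0.30) − (-0.10)(-0.15)] = 0.2850
  C_33 = (0.90)(1.00) − (-0.30)(-0.15) = 0.8550
det(I−A) = Σ_j (I−A)_1j·C_1j = (0.90)(0.9200) + (-0.30)(0.2025) + (-0.10)(0.2150) = 0.74575
adj(I−A) = Cᵀ =
  [ 0.9200   0.2950   0.1900]
  [ 0.2025   0.8350   0.2850]
  [ 0.2150   0.1500   0.8550]
(I − A)⁻¹ = adj(I−A) / det(I−A) ≈
  [   1.2337     0.3956     0.2548]
  [   0.2715     1.1197     0.3822]
  [   0.2883     0.2011     1.1465]
Δx = (I − A)⁻¹ Δd with Δd having +10 in the Glass component and 0 elsewhere.
So Δx_1 = L_12 · (+10), where L_12 = adj(I−A)_12 / det(I−A) = 0.2950 / 0.74575.
Δx_1 = 0.2950 × (+10) / 0.74575 = 2.95 / 0.74575 ≈ 3.96.

Δx_1 = 3.96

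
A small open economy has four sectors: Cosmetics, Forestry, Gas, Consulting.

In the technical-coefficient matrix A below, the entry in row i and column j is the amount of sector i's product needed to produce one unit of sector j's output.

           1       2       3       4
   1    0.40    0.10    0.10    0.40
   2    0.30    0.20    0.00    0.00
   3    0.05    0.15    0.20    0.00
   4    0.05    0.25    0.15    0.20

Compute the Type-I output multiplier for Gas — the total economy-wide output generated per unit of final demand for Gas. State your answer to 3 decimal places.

I − A =
  [   0.60    -0.10    -0.10    -0.40]
  [  -0.30     0.80     0.00     0.00]
  [  -0.05    -0.15     0.80     0.00]
  [  -0.05    -0.25    -0.15     0.80]
Compute the cofactors C_ij = (−1)^(i+j)·(3×3 minor ij) of I−A; the adjugate is their transpose:
adj(I−A) = Cᵀ =
  [ 0.51200   0.16500   0.11200   0.25600]
  [ 0.19200   0.36100   0.04200   0.09600]
  [ 0.06800   0.07800   0.31400   0.03400]
  [ 0.10475   0.13775   0.07900   0.35150]
det(I−A) = Σ_j (I−A)_1j·C_1j = (0.60)(0.51200) + (-0.10)(0.19200) + (-0.10)(0.06800) + (-0.40)(0.10475) = 0.2393
(I − A)⁻¹ = adj(I−A) / det(I−A) ≈
  [   2.1396     0.6895     0.4680     1.0698]
  [   0.8023     1.5086     0.1755     0.4012]
  [   0.2842     0.3260     1.3122     0.1421]
  [   0.4377     0.5756     0.3301     1.4689]
The output multiplier for sector j is the column-j sum of the Leontief inverse (I − A)⁻¹ = adj(I−A) / det(I−A).
Column 3 of adj(I−A): (0.11200, 0.04200, 0.31400, 0.07900); det(I−A) = 0.2393.
m_3 = (0.11200 + 0.04200 + 0.31400 + 0.07900) / 0.2393 = 0.547 / 0.2393 ≈ 2.286.

m_3 = 2.286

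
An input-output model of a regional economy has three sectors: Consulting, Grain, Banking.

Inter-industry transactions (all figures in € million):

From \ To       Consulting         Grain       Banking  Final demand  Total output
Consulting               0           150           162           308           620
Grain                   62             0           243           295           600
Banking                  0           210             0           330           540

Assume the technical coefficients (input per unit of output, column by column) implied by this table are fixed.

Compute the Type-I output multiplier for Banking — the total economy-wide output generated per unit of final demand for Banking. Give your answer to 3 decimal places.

Technical coefficients a_ij = z_ij / X_j:
  a_11 = 0/620 = 0.00, a_21 = 62/620 = 0.10, a_31 = 0/620 = 0.00
  a_12 = 150/600 = 0.25, a_22 = 0/600 = 0.00, a_32 = 210/600 = 0.35
  a_13 = 162/540 = 0.30, a_23 = 243/540 = 0.45, a_33 = 0/540 = 0.00
I − A =
  [   1.00    -0.25    -0.30]
  [  -0.10     1.00    -0.45]
  [   0.00    -0.35     1.00]
Cofactors of I−A, C_ij = (−1)^(i+j)·(minor ij) (rows/columns in the sector order above):
  C_11 = (1.00)(1.00) − (-0.45)(-0.35) = 0.8425
  C_12 = −[(-0.10)(1.00) − (-0.45)(0.00)] = 0.1000
  C_13 = (-0.10)(-0.35) − (1.00)(0.00) = 0.0350
  C_21 = −[(-0.25)(1.00) − (-0.30)(-0.35)] = 0.3550
  C_22 = (1.00)(1.00) − (-0.30)(0.00) = 1.0000
  C_23 = −[(1.00)(-0.35) − (-0.25)(0.00)] = 0.3500
  C_31 = (-0.25)(-0.45) − (-0.30)(1.00) = 0.4125
  C_32 = −[(1.00)(-0.45) − (-0.30)(-0.10)] = 0.4800
  C_33 = (1.00)(1.00) − (-0.25)(-0.10) = 0.9750
det(I−A) = Σ_j (I−A)_1j·C_1j = (1.00)(0.8425) + (-0.25)(0.1000) + (-0.30)(0.0350) = 0.8070
adj(I−A) = Cᵀ =
  [ 0.8425   0.3550   0.4125]
  [ 0.1000   1.0000   0.4800]
  [ 0.0350   0.3500   0.9750]
(I − A)⁻¹ = adj(I−A) / det(I−A) ≈
  [   1.0440     0.4399     0.5112]
  [   0.1239     1.2392     0.5948]
  [   0.0434     0.4337     1.2082]
The output multiplier for sector j is the column-j sum of the Leontief inverse (I − A)⁻¹ = adj(I−A) / det(I−A).
Column 3 of adj(I−A): (0.4125, 0.4800, 0.9750); det(I−A) = 0.8070.
m_3 = (0.4125 + 0.4800 + 0.9750) / 0.8070 = 1.8675 / 0.8070 ≈ 2.314.

m_3 = 2.314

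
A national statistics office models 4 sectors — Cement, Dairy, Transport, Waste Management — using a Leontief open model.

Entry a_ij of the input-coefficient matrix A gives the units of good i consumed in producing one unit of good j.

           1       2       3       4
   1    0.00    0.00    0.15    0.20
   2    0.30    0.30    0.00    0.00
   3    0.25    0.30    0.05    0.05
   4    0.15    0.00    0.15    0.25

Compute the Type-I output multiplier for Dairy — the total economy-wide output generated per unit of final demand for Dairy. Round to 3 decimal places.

I − A =
  [   1.00     0.00    -0.15    -0.20]
  [  -0.30     0.70     0.00     0.00]
  [  -0.25    -0.30     0.95    -0.05]
  [  -0.15     0.00    -0.15     0.75]
Compute the cofactors C_ij = (−1)^(i+j)·(3×3 minor ij) of I−A; the adjugate is their transpose:
adj(I−A) = Cᵀ =
  [ 0.49350   0.04275   0.09975   0.13825]
  [ 0.21150   0.63975   0.04275   0.05925]
  [ 0.20400   0.21600   0.50400   0.08800]
  [ 0.13950   0.05175   0.12075   0.62525]
det(I−A) = Σ_j (I−A)_1j·C_1j = (1.00)(0.49350) + (0.00)(0.21150) + (-0.15)(0.20400) + (-0.20)(0.13950) = 0.4350
(I − A)⁻¹ = adj(I−A) / det(I−A) ≈
  [   1.1345     0.0983     0.2293     0.3178]
  [   0.4862     1.4707     0.0983     0.1362]
  [   0.4690     0.4966     1.1586     0.2023]
  [   0.3207     0.1190     0.2776     1.4374]
The output multiplier for sector j is the column-j sum of the Leontief inverse (I − A)⁻¹ = adj(I−A) / det(I−A).
Column 2 of adj(I−A): (0.04275, 0.63975, 0.21600, 0.05175); det(I−A) = 0.4350.
m_2 = (0.04275 + 0.63975 + 0.21600 + 0.05175) / 0.4350 = 0.95025 / 0.4350 ≈ 2.184.

m_2 = 2.184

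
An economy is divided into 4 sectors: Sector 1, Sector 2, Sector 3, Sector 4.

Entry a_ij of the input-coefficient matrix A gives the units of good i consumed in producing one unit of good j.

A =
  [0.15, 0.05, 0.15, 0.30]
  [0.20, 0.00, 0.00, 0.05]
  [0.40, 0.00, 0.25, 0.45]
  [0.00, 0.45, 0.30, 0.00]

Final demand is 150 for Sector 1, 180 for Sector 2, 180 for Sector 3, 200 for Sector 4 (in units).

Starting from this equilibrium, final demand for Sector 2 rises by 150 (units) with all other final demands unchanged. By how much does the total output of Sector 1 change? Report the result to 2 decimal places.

Δx_1 = 63.93

I − A =
  [   0.85    -0.05    -0.15    -0.30]
  [  -0.20     1.00     0.00    -0.05]
  [  -0.40     0.00     0.75    -0.45]
  [   0.00    -0.45    -0.30     1.00]
Compute the cofactors C_ij = (−1)^(i+j)·(3×3 minor ij) of I−A; the adjugate is their transpose:
adj(I−A) = Cᵀ =
  [ 0.598125   0.162375   0.237375   0.294375]
  [ 0.129000   0.426750   0.060750   0.087375]
  [ 0.431500   0.246125   0.793875   0.499000]
  [ 0.187500   0.265875   0.265500   0.570000]
det(I−A) = Σ_j (I−A)_1j·C_1j = (0.85)(0.598125) + (-0.05)(0.129000) + (-0.15)(0.431500) + (-0.30)(0.187500) = 0.38098125
(I − A)⁻¹ = adj(I−A) / det(I−A) ≈
  [   1.5700     0.4262     0.6231     0.7727]
  [   0.3386     1.1201     0.1595     0.2293]
  [   1.1326     0.6460     2.0838     1.3098]
  [   0.4922     0.6979     0.6969     1.4961]
Δx = (I − A)⁻¹ Δd with Δd having +150 in the Sector 2 component and 0 elsewhere.
So Δx_1 = L_12 · (+150), where L_12 = adj(I−A)_12 / det(I−A) = 0.162375 / 0.38098125.
Δx_1 = 0.162375 × (+150) / 0.38098125 = 24.35625 / 0.38098125 ≈ 63.93.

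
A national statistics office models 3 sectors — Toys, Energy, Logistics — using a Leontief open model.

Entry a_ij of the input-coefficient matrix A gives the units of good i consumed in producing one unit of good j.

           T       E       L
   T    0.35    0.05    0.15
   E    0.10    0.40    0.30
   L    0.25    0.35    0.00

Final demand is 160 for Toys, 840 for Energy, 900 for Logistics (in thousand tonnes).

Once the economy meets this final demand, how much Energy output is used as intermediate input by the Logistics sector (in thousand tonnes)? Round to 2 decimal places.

z_EL = 607.57

I − A =
  [   0.65    -0.05    -0.15]
  [  -0.10     0.60    -0.30]
  [  -0.25    -0.35     1.00]
Cofactors of I−A, C_ij = (−1)^(i+j)·(minor ij) (rows/columns in the sector order above):
  C_11 = (0.60)(1.00) − (-0.30)(-0.35) = 0.4950
  C_12 = −[(-0.10)(1.00) − (-0.30)(-0.25)] = 0.1750
  C_13 = (-0.10)(-0.35) − (0.60)(-0.25) = 0.1850
  C_21 = −[(-0.05)(1.00) − (-0.15)(-0.35)] = 0.1025
  C_22 = (0.65)(1.00) − (-0.15)(-0.25) = 0.6125
  C_23 = −[(0.65)(-0.35) − (-0.05)(-0.25)] = 0.2400
  C_31 = (-0.05)(-0.30) − (-0.15)(0.60) = 0.1050
  C_32 = −[(0.65)(-0.30) − (-0.15)(-0.10)] = 0.2100
  C_33 = (0.65)(0.60) − (-0.05)(-0.10) = 0.3850
det(I−A) = Σ_j (I−A)_1j·C_1j = (0.65)(0.4950) + (-0.05)(0.1750) + (-0.15)(0.1850) = 0.28525
adj(I−A) = Cᵀ =
  [ 0.4950   0.1025   0.1050]
  [ 0.1750   0.6125   0.2100]
  [ 0.1850   0.2400   0.3850]
(I − A)⁻¹ = adj(I−A) / det(I−A) ≈
  [   1.7353     0.3593     0.3681]
  [   0.6135     2.1472     0.7362]
  [   0.6486     0.8414     1.3497]
First solve x = (I − A)⁻¹ d = adj(I−A)·d / det(I−A); in particular x_L = (0.1850·160 + 0.2400·840 + 0.3850·900) / 0.28525 = 577.70 / 0.28525 ≈ 2025.2410.
Intermediate flow from E to L: z_EL = a_EL · x_L = 0.30 × 577.70 / 0.28525 = 173.31 / 0.28525 ≈ 607.57.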